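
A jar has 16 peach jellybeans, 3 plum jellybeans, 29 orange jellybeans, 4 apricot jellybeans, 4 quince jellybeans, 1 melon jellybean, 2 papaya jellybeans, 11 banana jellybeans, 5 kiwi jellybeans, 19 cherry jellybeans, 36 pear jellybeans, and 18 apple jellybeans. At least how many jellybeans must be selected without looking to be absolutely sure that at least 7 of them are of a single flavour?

An adversary could hand out at most 6 jellybeans per flavour (6 flavours run out sooner): 6 + 3 + 6 + 4 + 4 + 1 + 2 + 6 + 5 + 6 + 6 + 6 = 55 jellybeans and still no flavour has 7.
One more jellybean lands in a flavour already at 6, so 56 draws are enough and 55 are not.

56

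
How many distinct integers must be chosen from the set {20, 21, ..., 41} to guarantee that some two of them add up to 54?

Two chosen integers sum to 54 exactly when both halves of some pair {x, 54−x} with 20 ≤ x ≤ 54−x ≤ 34 are chosen — 7 such pairs.
The remaining 8 elements (those with no distinct partner in range) can never complete a 54-sum, so the worst case takes all of them and one from each pair: 8 + 7 = 15.
The 16th integer has to be the second member of some pair, so 15 + 1 = 16.

16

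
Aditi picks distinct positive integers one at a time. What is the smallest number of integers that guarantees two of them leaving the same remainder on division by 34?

35

By the pigeonhole principle, the 34 residue classes mod 34 are the pigeonholes.
With 34 integers one could put 1 in each residue class and have no class reach 2.
The 35th integer pushes some class to 2, so 34·1 + 1 = 35.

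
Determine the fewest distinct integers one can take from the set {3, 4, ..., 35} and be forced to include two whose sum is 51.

Group the elements by complementary pair {x, 51−x}: {16,35}, {17,34}, {18,33}, …, giving 10 two-element pairs and 13 integers whose partner 51−x falls outside [3,35].
Treating each of those 23 groups as a pigeonhole, one can pick one integer per group — 23 integers — with no two summing to 51.
The 24th integer lands in an occupied pair, forcing a sum of 51.

24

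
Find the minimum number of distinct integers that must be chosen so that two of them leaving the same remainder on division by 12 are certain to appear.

13

By the pigeonhole principle, the 12 residue classes mod 12 are the pigeonholes.
With 12 integers one could put 1 in each residue class and have no class reach 2.
The 13th integer pushes some class to 2, so 12·1 + 1 = 13.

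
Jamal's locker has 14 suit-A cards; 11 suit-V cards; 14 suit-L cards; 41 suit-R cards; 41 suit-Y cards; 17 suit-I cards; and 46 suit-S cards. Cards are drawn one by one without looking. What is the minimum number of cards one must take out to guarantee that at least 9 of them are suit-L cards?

179

In the worst case for collecting suit-L cards, every non-suit-L card comes out first.
There are 14 + 11 + 41 + 41 + 17 + 46 = 170 non-suit-L cards altogether.
After those, each further card must be suit-L, so 170 + 9 = 179 draws guarantee 9 suit-L cards.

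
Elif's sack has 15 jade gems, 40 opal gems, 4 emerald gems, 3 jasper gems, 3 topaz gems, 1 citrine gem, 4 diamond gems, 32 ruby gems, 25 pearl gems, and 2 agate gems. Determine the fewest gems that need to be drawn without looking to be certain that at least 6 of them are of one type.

An adversary could hand out at most 5 gems per type (6 types run out sooner): 5 + 5 + 4 + 3 + 3 + 1 + 4 + 5 + 5 + 2 = 37 gems and still no type has 6.
One more gem lands in a type already at 5, so 38 draws are enough and 37 are not.

38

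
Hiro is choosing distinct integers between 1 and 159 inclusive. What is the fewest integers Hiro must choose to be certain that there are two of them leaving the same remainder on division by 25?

26

Pigeonhole: the 25 residue classes mod 25 are the pigeonholes.
With 25 integers one could put 1 in each residue class and have no class reach 2.
The 26th integer pushes some class to 2, so 25·1 + 1 = 26.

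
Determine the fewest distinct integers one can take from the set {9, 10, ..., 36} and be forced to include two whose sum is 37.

A set avoiding the sum 37 can contain at most one of each pair {x, 37−x}, plus the 8 elements whose complement lies outside the range.
The integers 19, …, 36 (18 of them) are such a set: any two sum to at least 19+20 = 39 > 37.
Any 19th integer completes one of the 10 pairs, so 19 choices force a sum of 37.

19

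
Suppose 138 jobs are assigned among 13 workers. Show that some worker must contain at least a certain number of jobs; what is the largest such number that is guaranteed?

By the pigeonhole principle, the 13 workers are the holes and the 138 jobs are the pigeons.
If every worker held at most 10 jobs, the total would be at most 13 × 10 = 130, which is less than 138.
So some worker holds at least ⌈138/13⌉ = 11 jobs.

11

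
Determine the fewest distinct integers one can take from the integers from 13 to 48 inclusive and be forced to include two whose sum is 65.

A set avoiding the sum 65 can contain at most one of each pair {x, 65−x}, plus the 4 elements whose complement lies outside the range.
The integers 13, …, 32 (20 of them) are such a set: any two sum to at least 13+14 = 27 and at most 31+32 = 63 < 65.
By pigeonhole, any 21st integer completes one of the 16 pairs, so 21 choices force a sum of 65.

21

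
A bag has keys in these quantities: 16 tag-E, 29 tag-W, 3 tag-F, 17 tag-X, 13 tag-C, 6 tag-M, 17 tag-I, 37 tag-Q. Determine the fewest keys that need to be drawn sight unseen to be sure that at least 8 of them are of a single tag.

52

By the pigeonhole principle, put each drawn key into a box by tag. The largest draw with every box below 8 takes min(count, 7) from each tag; tags with fewer than 7 contribute all they have.
Σ min(cᵢ, 7) = 7 + 7 + 3 + 7 + 7 + 6 + 7 + 7 = 51.
Draw number 51 + 1 = 52 must push one box to 8.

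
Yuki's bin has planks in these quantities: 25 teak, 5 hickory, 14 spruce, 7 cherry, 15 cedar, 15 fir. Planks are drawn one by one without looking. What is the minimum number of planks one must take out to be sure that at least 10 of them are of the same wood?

An adversary could hand out at most 9 planks per wood (hickory, cherry run out sooner): 9 + 5 + 9 + 7 + 9 + 9 = 48 planks and still no wood has 10.
Pigeonhole: one more plank lands in a wood already at 9, so 49 draws are enough and 48 are not.

49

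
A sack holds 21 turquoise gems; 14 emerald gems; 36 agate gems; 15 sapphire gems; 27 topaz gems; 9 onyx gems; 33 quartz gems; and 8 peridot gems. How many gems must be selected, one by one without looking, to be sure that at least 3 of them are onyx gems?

157

In the worst case for collecting onyx gems, every non-onyx gem comes out first.
There are 21 + 14 + 36 + 15 + 27 + 33 + 8 = 154 non-onyx gems altogether.
After those, each further gem must be onyx, so 154 + 3 = 157 draws guarantee 3 onyx gems.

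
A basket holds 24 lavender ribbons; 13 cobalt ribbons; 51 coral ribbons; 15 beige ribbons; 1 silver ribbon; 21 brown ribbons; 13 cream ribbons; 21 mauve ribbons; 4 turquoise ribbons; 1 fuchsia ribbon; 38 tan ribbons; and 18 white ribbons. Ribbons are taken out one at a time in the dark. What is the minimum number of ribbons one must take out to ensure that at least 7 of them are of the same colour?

An adversary could hand out at most 6 ribbons per colour (silver, turquoise, fuchsia run out sooner): 6 + 6 + 6 + 6 + 1 + 6 + 6 + 6 + 4 + 1 + 6 + 6 = 60 ribbons and still no colour has 7.
One more ribbon lands in a colour already at 6, so 61 draws are enough and 60 are not.

61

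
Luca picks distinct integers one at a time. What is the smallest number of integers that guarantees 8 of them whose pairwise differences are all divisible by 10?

71

Integers whose pairwise differences are multiples of 10 are exactly those sharing a remainder mod 10. The 10 residue classes mod 10 are the pigeonholes.
With 70 integers one could put 7 in each residue class and have no class reach 8.
The 71st integer pushes some class to 8, so 10·7 + 1 = 71.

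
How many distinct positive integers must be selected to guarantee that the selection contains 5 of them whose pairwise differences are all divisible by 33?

133

Integers whose pairwise differences are multiples of 33 are exactly those sharing a remainder mod 33. Pigeonhole: the 33 residue classes mod 33 are the pigeonholes.
With 132 integers one could put 4 in each residue class and have no class reach 5.
The 133rd integer pushes some class to 5, so 33·4 + 1 = 133.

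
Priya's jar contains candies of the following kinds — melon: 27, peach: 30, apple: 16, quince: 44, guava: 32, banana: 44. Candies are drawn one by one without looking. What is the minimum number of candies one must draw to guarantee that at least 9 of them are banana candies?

In the worst case for collecting banana candies, every non-banana candy comes out first.
There are 27 + 30 + 16 + 44 + 32 = 149 non-banana candies altogether.
After those, each further candy must be banana, so 149 + 9 = 158 draws guarantee 9 banana candies.

158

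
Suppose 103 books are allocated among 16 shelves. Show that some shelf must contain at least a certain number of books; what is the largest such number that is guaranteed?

The 16 shelves are the holes and the 103 books are the pigeons.
If every shelf held at most 6 books, the total would be at most 16 × 6 = 96, which is less than 103.
So some shelf holds at least ⌈103/16⌉ = 7 books.

7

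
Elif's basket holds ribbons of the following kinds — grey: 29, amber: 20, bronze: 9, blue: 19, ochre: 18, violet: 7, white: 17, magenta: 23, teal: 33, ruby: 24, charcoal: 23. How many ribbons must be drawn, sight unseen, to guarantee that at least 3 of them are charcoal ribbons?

In the worst case for collecting charcoal ribbons, every non-charcoal ribbon comes out first.
There are 29 + 20 + 9 + 19 + 18 + 7 + 17 + 23 + 33 + 24 = 199 non-charcoal ribbons altogether.
After those, each further ribbon must be charcoal, so 199 + 3 = 202 draws guarantee 3 charcoal ribbons.

202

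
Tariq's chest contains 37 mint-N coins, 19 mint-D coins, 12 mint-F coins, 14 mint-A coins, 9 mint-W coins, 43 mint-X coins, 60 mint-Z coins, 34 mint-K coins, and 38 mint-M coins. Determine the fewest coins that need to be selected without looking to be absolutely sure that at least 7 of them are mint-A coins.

In the worst case for collecting mint-A coins, every non-mint-A coin comes out first.
There are 37 + 19 + 12 + 9 + 43 + 60 + 34 + 38 = 252 non-mint-A coins altogether.
After those, each further coin must be mint-A, so 252 + 7 = 259 draws guarantee 7 mint-A coins.

259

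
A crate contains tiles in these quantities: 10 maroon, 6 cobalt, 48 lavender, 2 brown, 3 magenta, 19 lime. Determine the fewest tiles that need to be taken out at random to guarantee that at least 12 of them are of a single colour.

44

Put each drawn tile into a box by colour. The largest draw with every box below 12 takes min(count, 11) from each colour; colours with fewer than 11 contribute all they have.
Σ min(cᵢ, 11) = 10 + 6 + 11 + 2 + 3 + 11 = 43.
Draw number 43 + 1 = 44 must push one box to 12.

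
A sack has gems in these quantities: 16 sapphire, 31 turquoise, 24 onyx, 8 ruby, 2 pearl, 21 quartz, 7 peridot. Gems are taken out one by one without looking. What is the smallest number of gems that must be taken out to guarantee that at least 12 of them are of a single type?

62

By the pigeonhole principle, the 7 types are the holes; the gems drawn are the pigeons.
To avoid 12 of any one type, the worst case takes at most 11 of each type, or every gem of a type that has fewer than 11.
That gives 11 + 11 + 11 + 8 + 2 + 11 + 7 = 61 gems with no type reaching 12.
The next gem forces some type to 12, so 61 + 1 = 62.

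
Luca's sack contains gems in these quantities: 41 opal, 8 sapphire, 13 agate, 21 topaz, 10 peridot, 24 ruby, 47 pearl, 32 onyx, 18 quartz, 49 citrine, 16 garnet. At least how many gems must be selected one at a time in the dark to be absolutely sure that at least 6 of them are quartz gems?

267

In the worst case for collecting quartz gems, every non-quartz gem comes out first.
There are 41 + 8 + 13 + 21 + 10 + 24 + 47 + 32 + 49 + 16 = 261 non-quartz gems altogether.
After those, each further gem must be quartz, so 261 + 6 = 267 draws guarantee 6 quartz gems.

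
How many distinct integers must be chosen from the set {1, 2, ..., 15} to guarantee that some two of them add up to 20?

A set avoiding the sum 20 can contain at most one of each pair {x, 20−x}, plus the 5 elements whose complement lies outside the range or equal to its own complement.
The integers 1, …, 10 (10 of them) are such a set: any two sum to at least 1+2 = 3 and at most 9+10 = 19 < 20.
Any 11th integer completes one of the 5 pairs, so 11 choices force a sum of 20.

11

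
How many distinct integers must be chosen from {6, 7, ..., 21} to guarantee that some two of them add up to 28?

10

Two chosen integers sum to 28 exactly when both halves of some pair {x, 28−x} with 7 ≤ x ≤ 28−x ≤ 21 are chosen — 7 such pairs.
The remaining 2 elements (those with no distinct partner in range) can never complete a 28-sum, so the worst case takes all of them and one from each pair: 2 + 7 = 9.
The 10th integer has to be the second member of some pair, so 9 + 1 = 10.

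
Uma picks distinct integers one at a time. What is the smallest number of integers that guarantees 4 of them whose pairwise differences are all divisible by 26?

79

Integers whose pairwise differences are multiples of 26 are exactly those sharing a remainder mod 26. Pigeonhole: the 26 residue classes mod 26 are the pigeonholes.
With 78 integers one could put 3 in each residue class and have no class reach 4.
The 79th integer pushes some class to 4, so 26·3 + 1 = 79.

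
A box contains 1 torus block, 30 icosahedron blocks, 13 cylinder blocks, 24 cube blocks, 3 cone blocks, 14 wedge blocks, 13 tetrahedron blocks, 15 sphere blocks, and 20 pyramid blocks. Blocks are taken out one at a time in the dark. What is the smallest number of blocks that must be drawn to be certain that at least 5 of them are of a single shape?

33

The 9 shapes are the holes; the blocks drawn are the pigeons.
To avoid 5 of any one shape, the worst case takes at most 4 of each shape, or every block of a shape that has fewer than 4.
That gives 1 + 4 + 4 + 4 + 3 + 4 + 4 + 4 + 4 = 32 blocks with no shape reaching 5.
The next block forces some shape to 5, so 32 + 1 = 33.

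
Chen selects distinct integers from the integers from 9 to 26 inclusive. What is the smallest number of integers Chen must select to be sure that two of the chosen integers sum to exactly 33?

A set avoiding the sum 33 can contain at most one of each pair {x, 33−x}, plus the 2 elements whose complement lies outside the range.
The integers 17, …, 26 (10 of them) are such a set: any two sum to at least 17+18 = 35 > 33.
By pigeonhole, any 11th integer completes one of the 8 pairs, so 11 choices force a sum of 33.

11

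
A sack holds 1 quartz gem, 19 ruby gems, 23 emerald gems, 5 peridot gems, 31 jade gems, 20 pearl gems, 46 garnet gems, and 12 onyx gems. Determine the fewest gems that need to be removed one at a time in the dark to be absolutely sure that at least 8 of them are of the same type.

49

An adversary could hand out at most 7 gems per type (quartz, peridot run out sooner): 1 + 7 + 7 + 5 + 7 + 7 + 7 + 7 = 48 gems and still no type has 8.
Pigeonhole: one more gem lands in a type already at 7, so 49 draws are enough and 48 are not.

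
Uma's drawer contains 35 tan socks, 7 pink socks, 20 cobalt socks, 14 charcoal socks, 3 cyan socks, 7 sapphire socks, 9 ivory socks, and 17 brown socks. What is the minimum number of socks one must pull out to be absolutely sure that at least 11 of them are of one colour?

An adversary could hand out at most 10 socks per colour (4 colours run out sooner): 10 + 7 + 10 + 10 + 3 + 7 + 9 + 10 = 66 socks and still no colour has 11.
By pigeonhole, one more sock lands in a colour already at 10, so 67 draws are enough and 66 are not.

67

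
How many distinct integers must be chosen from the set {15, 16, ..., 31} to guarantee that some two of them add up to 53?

Group the elements by complementary pair {x, 53−x}: {22,31}, {23,30}, {24,29}, …, giving 5 two-element pairs and 7 integers whose partner 53−x falls outside [15,31].
By pigeonhole, treating each of those 12 groups as a pigeonhole, one can pick one integer per group — 12 integers — with no two summing to 53.
The 13th integer lands in an occupied pair, forcing a sum of 53.

13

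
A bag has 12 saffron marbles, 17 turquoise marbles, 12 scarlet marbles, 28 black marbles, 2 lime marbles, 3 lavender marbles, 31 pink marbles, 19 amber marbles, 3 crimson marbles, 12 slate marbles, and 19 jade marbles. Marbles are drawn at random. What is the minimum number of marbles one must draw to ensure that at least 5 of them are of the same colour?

41

By the pigeonhole principle, put each drawn marble into a box by colour. The largest draw with every box below 5 takes min(count, 4) from each colour; colours with fewer than 4 contribute all they have.
Σ min(cᵢ, 4) = 4 + 4 + 4 + 4 + 2 + 3 + 4 + 4 + 3 + 4 + 4 = 40.
Draw number 40 + 1 = 41 must push one box to 5.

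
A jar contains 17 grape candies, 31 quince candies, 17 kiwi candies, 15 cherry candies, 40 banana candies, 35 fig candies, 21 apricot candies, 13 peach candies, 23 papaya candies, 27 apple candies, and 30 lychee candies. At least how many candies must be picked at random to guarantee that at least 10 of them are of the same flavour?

An adversary could hand out at most 9 candies per flavour: 9 + 9 + 9 + 9 + 9 + 9 + 9 + 9 + 9 + 9 + 9 = 99 candies and still no flavour has 10.
By the pigeonhole principle, one more candy lands in a flavour already at 9, so 100 draws are enough and 99 are not.

100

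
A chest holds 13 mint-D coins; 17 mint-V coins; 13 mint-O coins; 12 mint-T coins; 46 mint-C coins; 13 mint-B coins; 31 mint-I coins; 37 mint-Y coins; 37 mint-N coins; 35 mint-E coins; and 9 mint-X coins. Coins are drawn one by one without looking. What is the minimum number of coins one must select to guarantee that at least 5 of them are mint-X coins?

In the worst case for collecting mint-X coins, every non-mint-X coin comes out first.
There are 13 + 17 + 13 + 12 + 46 + 13 + 31 + 37 + 37 + 35 = 254 non-mint-X coins altogether.
After those, each further coin must be mint-X, so 254 + 5 = 259 draws guarantee 5 mint-X coins.

259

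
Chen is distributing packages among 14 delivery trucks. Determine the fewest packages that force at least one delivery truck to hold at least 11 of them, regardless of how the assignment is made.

141

With 140 packages one could put exactly 10 in each of the 14 delivery trucks, and no delivery truck would reach 11.
Pigeonhole: one more package must land in a delivery truck that already has 10, giving it 11.
So 14 × 10 + 1 = 141 packages are required.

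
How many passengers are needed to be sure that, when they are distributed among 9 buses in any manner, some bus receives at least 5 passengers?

With 36 passengers one could put exactly 4 in each of the 9 buses, and no bus would reach 5.
By the pigeonhole principle, one more passenger must land in a bus that already has 4, giving it 5.
So 9 × 4 + 1 = 37 passengers are required.

37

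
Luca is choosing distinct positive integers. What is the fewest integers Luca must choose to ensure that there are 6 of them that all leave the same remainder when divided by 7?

The 7 residue classes mod 7 are the pigeonholes.
With 35 integers one could put 5 in each residue class and have no class reach 6.
The 36th integer pushes some class to 6, so 7·5 + 1 = 36.

36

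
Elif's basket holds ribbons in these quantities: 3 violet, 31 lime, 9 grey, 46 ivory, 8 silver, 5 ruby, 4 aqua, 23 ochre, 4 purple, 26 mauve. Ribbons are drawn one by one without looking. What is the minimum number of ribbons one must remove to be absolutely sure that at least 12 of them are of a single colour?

78

An adversary could hand out at most 11 ribbons per colour (6 colours run out sooner): 3 + 11 + 9 + 11 + 8 + 5 + 4 + 11 + 4 + 11 = 77 ribbons and still no colour has 12.
By pigeonhole, one more ribbon lands in a colour already at 11, so 78 draws are enough and 77 are not.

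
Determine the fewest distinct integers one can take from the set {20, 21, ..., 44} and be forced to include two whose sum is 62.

15

Two chosen integers sum to 62 exactly when both halves of some pair {x, 62−x} with 20 ≤ x ≤ 62−x ≤ 42 are chosen — 11 such pairs.
The remaining 3 elements (those with no distinct partner in range) can never complete a 62-sum, so the worst case takes all of them and one from each pair: 3 + 11 = 14.
The 15th integer has to be the second member of some pair, so 14 + 1 = 15.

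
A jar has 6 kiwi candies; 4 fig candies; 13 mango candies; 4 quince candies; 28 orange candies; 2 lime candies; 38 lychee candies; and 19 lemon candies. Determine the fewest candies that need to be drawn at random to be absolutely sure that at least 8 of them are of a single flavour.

45

Put each drawn candy into a box by flavour. The largest draw with every box below 8 takes min(count, 7) from each flavour; flavours with fewer than 7 contribute all they have.
Σ min(cᵢ, 7) = 6 + 4 + 7 + 4 + 7 + 2 + 7 + 7 = 44.
Draw number 44 + 1 = 45 must push one box to 8.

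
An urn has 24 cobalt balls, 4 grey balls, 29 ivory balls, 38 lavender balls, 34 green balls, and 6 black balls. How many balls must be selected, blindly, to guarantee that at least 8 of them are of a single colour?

39

Put each drawn ball into a box by colour. The largest draw with every box below 8 takes min(count, 7) from each colour; colours with fewer than 7 contribute all they have.
Σ min(cᵢ, 7) = 7 + 4 + 7 + 7 + 7 + 6 = 38.
Draw number 38 + 1 = 39 must push one box to 8.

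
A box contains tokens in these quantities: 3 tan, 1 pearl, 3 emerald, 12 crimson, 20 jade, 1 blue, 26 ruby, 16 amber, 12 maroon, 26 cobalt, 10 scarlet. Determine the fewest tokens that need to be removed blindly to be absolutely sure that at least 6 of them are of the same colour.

44

Pigeonhole: put each drawn token into a box by colour. The largest draw with every box below 6 takes min(count, 5) from each colour; colours with fewer than 5 contribute all they have.
Σ min(cᵢ, 5) = 3 + 1 + 3 + 5 + 5 + 1 + 5 + 5 + 5 + 5 + 5 = 43.
Draw number 43 + 1 = 44 must push one box to 6.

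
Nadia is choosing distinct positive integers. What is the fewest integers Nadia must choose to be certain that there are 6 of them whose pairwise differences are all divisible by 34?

171

Integers whose pairwise differences are multiples of 34 are exactly those sharing a remainder mod 34. The 34 residue classes mod 34 are the pigeonholes.
With 170 integers one could put 5 in each residue class and have no class reach 6.
The 171st integer pushes some class to 6, so 34·5 + 1 = 171.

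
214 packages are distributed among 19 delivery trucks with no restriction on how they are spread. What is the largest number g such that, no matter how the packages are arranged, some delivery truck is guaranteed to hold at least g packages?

By the pigeonhole principle, the 19 delivery trucks are the holes and the 214 packages are the pigeons.
If every delivery truck held at most 11 packages, the total would be at most 19 × 11 = 209, which is less than 214.
So some delivery truck holds at least ⌈214/19⌉ = 12 packages.

12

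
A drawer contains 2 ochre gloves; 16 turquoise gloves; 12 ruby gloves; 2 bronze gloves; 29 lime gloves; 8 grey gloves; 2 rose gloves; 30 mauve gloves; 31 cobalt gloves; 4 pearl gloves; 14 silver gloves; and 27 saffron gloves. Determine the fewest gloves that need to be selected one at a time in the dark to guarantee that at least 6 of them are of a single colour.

51

Pigeonhole: put each drawn glove into a box by colour. The largest draw with every box below 6 takes min(count, 5) from each colour; colours with fewer than 5 contribute all they have.
Σ min(cᵢ, 5) = 2 + 5 + 5 + 2 + 5 + 5 + 2 + 5 + 5 + 4 + 5 + 5 = 50.
Draw number 50 + 1 = 51 must push one box to 6.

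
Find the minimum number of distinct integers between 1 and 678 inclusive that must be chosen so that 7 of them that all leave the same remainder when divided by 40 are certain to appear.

By pigeonhole, the 40 residue classes mod 40 are the pigeonholes.
With 240 integers one could put 6 in each residue class and have no class reach 7.
The 241st integer pushes some class to 7, so 40·6 + 1 = 241.

241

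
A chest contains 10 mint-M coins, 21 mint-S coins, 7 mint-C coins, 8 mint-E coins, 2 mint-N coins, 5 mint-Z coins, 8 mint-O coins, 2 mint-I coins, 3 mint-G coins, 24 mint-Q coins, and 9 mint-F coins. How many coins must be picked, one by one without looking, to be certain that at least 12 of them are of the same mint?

By pigeonhole, the 11 mints are the holes; the coins drawn are the pigeons.
To avoid 12 of any one mint, the worst case takes at most 11 of each mint, or every coin of a mint that has fewer than 11.
That gives 10 + 11 + 7 + 8 + 2 + 5 + 8 + 2 + 3 + 11 + 9 = 76 coins with no mint reaching 12.
The next coin forces some mint to 12, so 76 + 1 = 77.

77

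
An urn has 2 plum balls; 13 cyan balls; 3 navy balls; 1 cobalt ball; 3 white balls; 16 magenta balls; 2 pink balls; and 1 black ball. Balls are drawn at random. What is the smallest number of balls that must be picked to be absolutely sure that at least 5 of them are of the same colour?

21

By the pigeonhole principle, the 8 colours are the holes; the balls drawn are the pigeons.
To avoid 5 of any one colour, the worst case takes at most 4 of each colour, or every ball of a colour that has fewer than 4.
That gives 2 + 4 + 3 + 1 + 3 + 4 + 2 + 1 = 20 balls with no colour reaching 5.
The next ball forces some colour to 5, so 20 + 1 = 21.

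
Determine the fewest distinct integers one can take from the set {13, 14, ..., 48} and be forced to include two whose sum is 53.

23

Group the elements by complementary pair {x, 53−x}: {13,40}, {14,39}, {15,38}, …, giving 14 two-element pairs and 8 integers whose partner 53−x falls outside [13,48].
Treating each of those 22 groups as a pigeonhole, one can pick one integer per group — 22 integers — with no two summing to 53.
The 23rd integer lands in an occupied pair, forcing a sum of 53.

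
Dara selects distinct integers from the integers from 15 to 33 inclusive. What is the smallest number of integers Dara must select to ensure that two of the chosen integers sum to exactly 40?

Two chosen integers sum to 40 exactly when both halves of some pair {x, 40−x} with 15 ≤ x ≤ 40−x ≤ 25 are chosen — 5 such pairs.
The remaining 9 elements (those with no distinct partner in range) can never complete a 40-sum, so the worst case takes all of them and one from each pair: 9 + 5 = 14.
By the pigeonhole principle, the 15th integer has to be the second member of some pair, so 14 + 1 = 15.

15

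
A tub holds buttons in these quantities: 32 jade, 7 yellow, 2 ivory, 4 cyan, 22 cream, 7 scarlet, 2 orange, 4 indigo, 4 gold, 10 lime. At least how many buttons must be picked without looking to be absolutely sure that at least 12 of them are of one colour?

Put each drawn button into a box by colour. The largest draw with every box below 12 takes min(count, 11) from each colour; colours with fewer than 11 contribute all they have.
Σ min(cᵢ, 11) = 11 + 7 + 2 + 4 + 11 + 7 + 2 + 4 + 4 + 10 = 62.
Draw number 62 + 1 = 63 must push one box to 12.

63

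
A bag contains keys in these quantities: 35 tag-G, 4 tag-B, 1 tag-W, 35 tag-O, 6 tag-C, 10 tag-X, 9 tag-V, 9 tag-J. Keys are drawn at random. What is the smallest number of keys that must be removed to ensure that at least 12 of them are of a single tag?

An adversary could hand out at most 11 keys per tag (6 tags run out sooner): 11 + 4 + 1 + 11 + 6 + 10 + 9 + 9 = 61 keys and still no tag has 12.
By the pigeonhole principle, one more key lands in a tag already at 11, so 62 draws are enough and 61 are not.

62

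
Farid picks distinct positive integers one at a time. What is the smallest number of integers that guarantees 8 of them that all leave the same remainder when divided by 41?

The 41 residue classes mod 41 are the pigeonholes.
With 287 integers one could put 7 in each residue class and have no class reach 8.
The 288th integer pushes some class to 8, so 41·7 + 1 = 288.

288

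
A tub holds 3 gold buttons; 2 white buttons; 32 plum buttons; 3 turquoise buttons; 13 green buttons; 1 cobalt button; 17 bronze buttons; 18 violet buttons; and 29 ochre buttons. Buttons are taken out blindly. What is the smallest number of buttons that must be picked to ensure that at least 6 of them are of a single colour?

Pigeonhole: put each drawn button into a box by colour. The largest draw with every box below 6 takes min(count, 5) from each colour; colours with fewer than 5 contribute all they have.
Σ min(cᵢ, 5) = 3 + 2 + 5 + 3 + 5 + 1 + 5 + 5 + 5 = 34.
Draw number 34 + 1 = 35 must push one box to 6.

35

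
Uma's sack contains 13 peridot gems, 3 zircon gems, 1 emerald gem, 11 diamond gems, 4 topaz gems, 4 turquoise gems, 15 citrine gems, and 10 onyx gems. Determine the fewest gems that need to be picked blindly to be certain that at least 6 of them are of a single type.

33

An adversary could hand out at most 5 gems per type (4 types run out sooner): 5 + 3 + 1 + 5 + 4 + 4 + 5 + 5 = 32 gems and still no type has 6.
By pigeonhole, one more gem lands in a type already at 5, so 33 draws are enough and 32 are not.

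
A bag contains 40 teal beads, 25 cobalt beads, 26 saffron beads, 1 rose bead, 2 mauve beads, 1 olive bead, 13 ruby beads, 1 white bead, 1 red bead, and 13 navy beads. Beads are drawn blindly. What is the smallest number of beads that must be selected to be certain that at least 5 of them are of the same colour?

27

An adversary could hand out at most 4 beads per colour (5 colours run out sooner): 4 + 4 + 4 + 1 + 2 + 1 + 4 + 1 + 1 + 4 = 26 beads and still no colour has 5.
One more bead lands in a colour already at 4, so 27 draws are enough and 26 are not.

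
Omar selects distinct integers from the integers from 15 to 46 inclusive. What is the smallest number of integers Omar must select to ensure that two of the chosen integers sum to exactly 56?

20

A set avoiding the sum 56 can contain at most one of each pair {x, 56−x}, plus the 6 elements whose complement lies outside the range or equal to its own complement.
The integers 28, …, 46 (19 of them) are such a set: any two sum to at least 28+29 = 57 > 56.
Any 20th integer completes one of the 13 pairs, so 20 choices force a sum of 56.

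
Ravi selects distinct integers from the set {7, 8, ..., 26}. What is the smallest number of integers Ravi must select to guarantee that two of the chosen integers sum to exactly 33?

Two chosen integers sum to 33 exactly when both halves of some pair {x, 33−x} with 7 ≤ x ≤ 33−x ≤ 26 are chosen — 10 such pairs.
Every element belongs to one of those pairs, so the worst case picks one from each: 10 integers.
Pigeonhole: the 11th integer has to be the second member of some pair, so 10 + 1 = 11.

11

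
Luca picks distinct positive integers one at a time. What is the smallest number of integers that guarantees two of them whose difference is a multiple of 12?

Integers whose pairwise differences are multiples of 12 are exactly those sharing a remainder mod 12. By pigeonhole, the 12 residue classes mod 12 are the pigeonholes.
With 12 integers one could put 1 in each residue class and have no class reach 2.
The 13th integer pushes some class to 2, so 12·1 + 1 = 13.

13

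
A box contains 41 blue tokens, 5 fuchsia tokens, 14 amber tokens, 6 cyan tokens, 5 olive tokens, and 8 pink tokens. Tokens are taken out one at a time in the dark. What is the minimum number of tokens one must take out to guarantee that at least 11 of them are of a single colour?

An adversary could hand out at most 10 tokens per colour (4 colours run out sooner): 10 + 5 + 10 + 6 + 5 + 8 = 44 tokens and still no colour has 11.
One more token lands in a colour already at 10, so 45 draws are enough and 44 are not.

45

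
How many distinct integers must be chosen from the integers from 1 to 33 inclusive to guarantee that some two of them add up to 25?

22

Two chosen integers sum to 25 exactly when both halves of some pair {x, 25−x} with 1 ≤ x ≤ 25−x ≤ 24 are chosen — 12 such pairs.
The remaining 9 elements (those with no distinct partner in range) can never complete a 25-sum, so the worst case takes all of them and one from each pair: 9 + 12 = 21.
The 22nd integer has to be the second member of some pair, so 21 + 1 = 22.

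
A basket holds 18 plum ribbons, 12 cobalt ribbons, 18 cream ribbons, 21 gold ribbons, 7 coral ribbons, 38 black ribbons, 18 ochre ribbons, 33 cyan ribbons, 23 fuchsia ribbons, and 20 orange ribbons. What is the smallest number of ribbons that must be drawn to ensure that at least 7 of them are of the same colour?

The 10 colours are the holes; the ribbons drawn are the pigeons.
To avoid 7 of any one colour, the worst case takes at most 6 of each colour.
That gives 6 + 6 + 6 + 6 + 6 + 6 + 6 + 6 + 6 + 6 = 60 ribbons with no colour reaching 7.
The next ribbon forces some colour to 7, so 60 + 1 = 61.

61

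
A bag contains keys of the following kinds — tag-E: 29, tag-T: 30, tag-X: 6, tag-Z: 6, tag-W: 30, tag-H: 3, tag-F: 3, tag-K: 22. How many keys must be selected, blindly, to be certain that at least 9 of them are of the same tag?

51

By the pigeonhole principle, the 8 tags are the holes; the keys drawn are the pigeons.
To avoid 9 of any one tag, the worst case takes at most 8 of each tag, or every key of a tag that has fewer than 8.
That gives 8 + 8 + 6 + 6 + 8 + 3 + 3 + 8 = 50 keys with no tag reaching 9.
The next key forces some tag to 9, so 50 + 1 = 51.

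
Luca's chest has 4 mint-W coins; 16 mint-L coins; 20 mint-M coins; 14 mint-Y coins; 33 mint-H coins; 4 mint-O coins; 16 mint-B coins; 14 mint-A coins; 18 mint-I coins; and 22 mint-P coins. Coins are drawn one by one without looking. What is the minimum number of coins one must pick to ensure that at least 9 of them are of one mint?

73

Put each drawn coin into a box by mint. The largest draw with every box below 9 takes min(count, 8) from each mint; mints with fewer than 8 contribute all they have.
Σ min(cᵢ, 8) = 4 + 8 + 8 + 8 + 8 + 4 + 8 + 8 + 8 + 8 = 72.
Draw number 72 + 1 = 73 must push one box to 9.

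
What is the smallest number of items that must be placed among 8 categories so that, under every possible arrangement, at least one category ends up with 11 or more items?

With 80 items one could put exactly 10 in each of the 8 categories, and no category would reach 11.
By pigeonhole, one more item must land in a category that already has 10, giving it 11.
So 8 × 10 + 1 = 81 items are required.

81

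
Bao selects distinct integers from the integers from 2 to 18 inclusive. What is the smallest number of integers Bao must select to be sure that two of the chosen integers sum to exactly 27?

13

Two chosen integers sum to 27 exactly when both halves of some pair {x, 27−x} with 9 ≤ x ≤ 27−x ≤ 18 are chosen — 5 such pairs.
The remaining 7 elements (those with no distinct partner in range) can never complete a 27-sum, so the worst case takes all of them and one from each pair: 7 + 5 = 12.
The 13th integer has to be the second member of some pair, so 12 + 1 = 13.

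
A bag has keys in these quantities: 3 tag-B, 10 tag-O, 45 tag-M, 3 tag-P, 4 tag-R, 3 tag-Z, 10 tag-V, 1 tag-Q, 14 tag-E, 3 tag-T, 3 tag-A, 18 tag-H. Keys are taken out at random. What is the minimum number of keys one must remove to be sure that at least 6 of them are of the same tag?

An adversary could hand out at most 5 keys per tag (7 tags run out sooner): 3 + 5 + 5 + 3 + 4 + 3 + 5 + 1 + 5 + 3 + 3 + 5 = 45 keys and still no tag has 6.
Pigeonhole: one more key lands in a tag already at 5, so 46 draws are enough and 45 are not.

46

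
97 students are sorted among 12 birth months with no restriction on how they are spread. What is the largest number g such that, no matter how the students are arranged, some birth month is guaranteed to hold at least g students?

9

Pigeonhole: the 12 birth months are the holes and the 97 students are the pigeons.
If every birth month held at most 8 students, the total would be at most 12 × 8 = 96, which is less than 97.
So some birth month holds at least ⌈97/12⌉ = 9 students.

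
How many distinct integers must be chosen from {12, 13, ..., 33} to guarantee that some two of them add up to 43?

13

Group the elements by complementary pair {x, 43−x}: {12,31}, {13,30}, {14,29}, …, giving 10 two-element pairs and 2 integers whose partner 43−x falls outside [12,33].
Pigeonhole: treating each of those 12 groups as a pigeonhole, one can pick one integer per group — 12 integers — with no two summing to 43.
The 13th integer lands in an occupied pair, forcing a sum of 43.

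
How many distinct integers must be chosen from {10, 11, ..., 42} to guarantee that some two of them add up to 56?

Two chosen integers sum to 56 exactly when both halves of some pair {x, 56−x} with 14 ≤ x ≤ 56−x ≤ 42 are chosen — 14 such pairs.
The remaining 5 elements (those with no distinct partner in range) can never complete a 56-sum, so the worst case takes all of them and one from each pair: 5 + 14 = 19.
By pigeonhole, the 20th integer has to be the second member of some pair, so 19 + 1 = 20.

20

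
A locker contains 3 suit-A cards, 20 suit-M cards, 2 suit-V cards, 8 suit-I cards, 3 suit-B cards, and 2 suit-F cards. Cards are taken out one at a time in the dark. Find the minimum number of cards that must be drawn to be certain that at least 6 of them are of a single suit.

Put each drawn card into a box by suit. The largest draw with every box below 6 takes min(count, 5) from each suit; suits with fewer than 5 contribute all they have.
Σ min(cᵢ, 5) = 3 + 5 + 2 + 5 + 3 + 2 = 20.
Draw number 20 + 1 = 21 must push one box to 6.

21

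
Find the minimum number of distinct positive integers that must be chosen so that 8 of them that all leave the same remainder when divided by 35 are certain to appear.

246

The 35 residue classes mod 35 are the pigeonholes.
With 245 integers one could put 7 in each residue class and have no class reach 8.
The 246th integer pushes some class to 8, so 35·7 + 1 = 246.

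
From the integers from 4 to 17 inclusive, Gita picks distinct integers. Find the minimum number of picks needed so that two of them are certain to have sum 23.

9

Group the elements by complementary pair {x, 23−x}: {6,17}, {7,16}, {8,15}, …, giving 6 two-element pairs and 2 integers whose partner 23−x falls outside [4,17].
By pigeonhole, treating each of those 8 groups as a pigeonhole, one can pick one integer per group — 8 integers — with no two summing to 23.
The 9th integer lands in an occupied pair, forcing a sum of 23.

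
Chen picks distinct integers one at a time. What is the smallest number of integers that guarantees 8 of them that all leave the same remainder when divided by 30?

By the pigeonhole principle, the 30 residue classes mod 30 are the pigeonholes.
With 210 integers one could put 7 in each residue class and have no class reach 8.
The 211th integer pushes some class to 8, so 30·7 + 1 = 211.

211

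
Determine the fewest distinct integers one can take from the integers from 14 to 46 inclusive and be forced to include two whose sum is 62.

A set avoiding the sum 62 can contain at most one of each pair {x, 62−x}, plus the 3 elements whose complement lies outside the range or equal to its own complement.
The integers 14, …, 31 (18 of them) are such a set: any two sum to at least 14+15 = 29 and at most 30+31 = 61 < 62.
Pigeonhole: any 19th integer completes one of the 15 pairs, so 19 choices force a sum of 62.

19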